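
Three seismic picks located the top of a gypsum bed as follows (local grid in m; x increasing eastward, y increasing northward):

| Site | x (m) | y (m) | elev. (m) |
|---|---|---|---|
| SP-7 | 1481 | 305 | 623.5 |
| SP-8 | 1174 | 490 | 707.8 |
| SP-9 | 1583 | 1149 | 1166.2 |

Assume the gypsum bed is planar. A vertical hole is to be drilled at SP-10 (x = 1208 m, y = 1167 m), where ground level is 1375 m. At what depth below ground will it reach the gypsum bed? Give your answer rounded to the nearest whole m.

Let the plane be z = a·x + b·y + c.
SP-8−SP-7: −307a + 185b = 84.3;  SP-9−SP-7: 102a + 844b = 542.7.
Solving gives a = 0.10523, b = 0.63029.
Then c = 623.5 − a·1481 − b·305 = 275.42.
At (1208, 1167): z_contact = 127.1 + 735.6 + 275.42 = 1138.1 m.
Depth below ground = 1375 − 1138.1 = 237 m.

237 m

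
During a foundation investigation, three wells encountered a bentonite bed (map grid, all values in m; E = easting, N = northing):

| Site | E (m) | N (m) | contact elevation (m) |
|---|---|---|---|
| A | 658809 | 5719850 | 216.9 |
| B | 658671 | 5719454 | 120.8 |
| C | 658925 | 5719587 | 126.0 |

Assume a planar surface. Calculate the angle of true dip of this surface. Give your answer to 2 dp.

Let the plane be z = a·E + b·N + c.
B−A: −138a − 396b = −96.1;  C−A: 116a − 263b = −90.9.
Solving gives a = −0.13039, b = 0.28812.
Gradient magnitude |∇z| = √(a² + b²) = √(0.01700 + 0.08301) = 0.31625.
True dip = arctan(0.31625) = 17.55°, dipping toward SSE (azimuth ≈ 156°).

17.55°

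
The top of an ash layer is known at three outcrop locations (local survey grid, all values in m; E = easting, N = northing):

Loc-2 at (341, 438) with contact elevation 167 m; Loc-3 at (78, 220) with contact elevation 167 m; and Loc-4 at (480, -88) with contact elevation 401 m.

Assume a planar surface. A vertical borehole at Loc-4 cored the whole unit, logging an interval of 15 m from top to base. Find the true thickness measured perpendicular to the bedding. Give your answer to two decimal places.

Let the plane be z = a·E + b·N + c.
Loc-3−Loc-2: −263a − 218b = 0;  Loc-4−Loc-2: 139a − 526b = 234.
Solving gives a = 0.30249, b = −0.36493.
|∇z| = √(a²+b²) = 0.47400, so dip δ = arctan(0.47400) = 25.36°.
True thickness = vertical thickness × cos δ = 15 × cos 25.36° = 13.55 m.

13.55 m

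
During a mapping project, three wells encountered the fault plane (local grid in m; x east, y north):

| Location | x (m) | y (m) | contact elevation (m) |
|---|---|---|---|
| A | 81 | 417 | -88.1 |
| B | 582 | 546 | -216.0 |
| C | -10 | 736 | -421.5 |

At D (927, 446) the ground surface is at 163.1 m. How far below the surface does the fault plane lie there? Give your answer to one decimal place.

Let the plane be z = a·x + b·y + c.
B−A: 501a + 129b = −127.9;  C−A: −91a + 319b = −333.4.
Solving gives a = 0.01287, b = −1.04147.
Then c = -88.1 − a·81 − b·417 = 345.15.
At (927, 446): z_contact = 11.93 − 464.50 + 345.15 = -107.41 m.
Depth below ground = 163.1 − (-107.41) = 270.5 m.

270.5 m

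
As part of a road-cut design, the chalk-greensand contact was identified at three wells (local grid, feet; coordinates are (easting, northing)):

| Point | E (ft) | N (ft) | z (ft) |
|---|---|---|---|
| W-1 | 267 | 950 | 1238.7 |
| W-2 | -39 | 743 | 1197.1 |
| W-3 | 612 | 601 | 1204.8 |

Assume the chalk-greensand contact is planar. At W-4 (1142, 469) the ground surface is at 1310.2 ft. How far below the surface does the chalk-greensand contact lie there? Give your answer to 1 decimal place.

101.4 ft

Two edge vectors: W-1→W-2 = (-306, -207, -41.6), W-1→W-3 = (345, -349, -33.9).
Normal n = (W-1→W-2) × (W-1→W-3) = (-7501.1, -24725.4, 178209).
So ∂z/∂E = −n_x/n_z = 0.042092 and ∂z/∂N = −n_y/n_z = 0.138744.
Intercept c from W-1: 1238.7 − 11.24 − 131.81 = 1095.65.
At (1142, 469): z_contact = 48.07 + 65.07 + 1095.65 = 1208.79 ft.
Depth below ground = 1310.2 − 1208.79 = 101.4 ft.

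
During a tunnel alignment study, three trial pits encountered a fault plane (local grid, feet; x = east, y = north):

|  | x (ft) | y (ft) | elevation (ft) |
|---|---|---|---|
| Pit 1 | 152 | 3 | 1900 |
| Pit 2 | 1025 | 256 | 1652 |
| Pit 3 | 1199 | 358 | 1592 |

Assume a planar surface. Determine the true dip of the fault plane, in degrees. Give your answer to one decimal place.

Two edge vectors: Pit 1→Pit 2 = (873, 253, -248), Pit 1→Pit 3 = (1047, 355, -308).
Normal n = (Pit 1→Pit 2) × (Pit 1→Pit 3) = (10116, 9228, 45024).
So ∂z/∂x = −n_x/n_z = −0.22468 and ∂z/∂y = −n_y/n_z = −0.20496.
Gradient magnitude |∇z| = √(a² + b²) = √(0.05048 + 0.04201) = 0.30412.
True dip = arctan(0.30412) = 16.9°, dipping toward NE (azimuth ≈ 048°).

16.9°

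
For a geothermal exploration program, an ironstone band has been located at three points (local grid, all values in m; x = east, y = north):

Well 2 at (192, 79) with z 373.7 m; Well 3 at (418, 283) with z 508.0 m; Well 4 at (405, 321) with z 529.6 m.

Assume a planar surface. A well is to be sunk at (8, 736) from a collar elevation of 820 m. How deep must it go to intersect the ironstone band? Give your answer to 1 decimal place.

70.3 m

Two edge vectors: Well 2→Well 3 = (226, 204, 134.3), Well 2→Well 4 = (213, 242, 155.9).
Normal n = (Well 2→Well 3) × (Well 2→Well 4) = (-697, -6627.5, 11240).
So ∂z/∂x = −n_x/n_z = 0.06201 and ∂z/∂y = −n_y/n_z = 0.58964.
Intercept c from Well 2: 373.7 − 11.91 − 46.58 = 315.21.
At (8, 736): z_contact = 0.50 + 433.97 + 315.21 = 749.68 m.
Depth below ground = 820 − 749.68 = 70.3 m.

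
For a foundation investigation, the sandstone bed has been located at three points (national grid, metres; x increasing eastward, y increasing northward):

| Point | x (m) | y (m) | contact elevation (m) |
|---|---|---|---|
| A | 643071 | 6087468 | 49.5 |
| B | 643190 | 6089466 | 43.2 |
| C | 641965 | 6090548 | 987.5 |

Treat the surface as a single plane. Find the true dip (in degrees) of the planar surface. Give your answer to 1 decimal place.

36.4°

Let the plane be z = a·x + b·y + c.
B−A: 119a + 1998b = −6.3;  C−A: −1106a + 3080b = 938.
Solving gives a = −0.73498, b = 0.04062.
Gradient magnitude |∇z| = √(a² + b²) = √(0.54019 + 0.00165) = 0.73610.
True dip = arctan(0.73610) = 36.4°, dipping toward E (azimuth ≈ 093°).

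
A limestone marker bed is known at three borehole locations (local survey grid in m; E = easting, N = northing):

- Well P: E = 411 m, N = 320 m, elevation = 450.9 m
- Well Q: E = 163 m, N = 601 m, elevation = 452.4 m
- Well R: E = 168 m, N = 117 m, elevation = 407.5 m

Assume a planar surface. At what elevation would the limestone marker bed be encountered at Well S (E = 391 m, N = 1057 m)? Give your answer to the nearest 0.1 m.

518.0 m

Two edge vectors: Well P→Well Q = (-248, 281, 1.5), Well P→Well R = (-243, -203, -43.4).
Normal n = (Well P→Well Q) × (Well P→Well R) = (-11890.9, -11127.7, 118627).
So ∂z/∂E = −n_x/n_z = 0.100238 and ∂z/∂N = −n_y/n_z = 0.093804.
Intercept c from Well P: 450.9 − 41.20 − 30.02 = 379.68.
At (391, 1057): z = 39.2 + 99.2 + 379.68 = 518.0 m.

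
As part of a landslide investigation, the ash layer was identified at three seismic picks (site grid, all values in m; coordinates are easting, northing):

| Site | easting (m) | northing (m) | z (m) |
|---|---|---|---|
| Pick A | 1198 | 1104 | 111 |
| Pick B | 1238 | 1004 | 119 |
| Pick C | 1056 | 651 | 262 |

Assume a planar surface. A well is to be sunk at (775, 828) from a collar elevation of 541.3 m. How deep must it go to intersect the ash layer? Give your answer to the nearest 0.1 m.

218.8 m

Two edge vectors: Pick A→Pick B = (40, -100, 8), Pick A→Pick C = (-142, -453, 151).
Normal n = (Pick A→Pick B) × (Pick A→Pick C) = (-11476, -7176, -32320).
So ∂z/∂easting = −n_x/n_z = −0.355074 and ∂z/∂northing = −n_y/n_z = −0.222030.
Intercept c from Pick A: 111 + 425.38 + 245.12 = 781.50.
At (775, 828): z_contact = −275.18 − 183.84 + 781.50 = 322.48 m.
Depth below ground = 541.3 − 322.48 = 218.8 m.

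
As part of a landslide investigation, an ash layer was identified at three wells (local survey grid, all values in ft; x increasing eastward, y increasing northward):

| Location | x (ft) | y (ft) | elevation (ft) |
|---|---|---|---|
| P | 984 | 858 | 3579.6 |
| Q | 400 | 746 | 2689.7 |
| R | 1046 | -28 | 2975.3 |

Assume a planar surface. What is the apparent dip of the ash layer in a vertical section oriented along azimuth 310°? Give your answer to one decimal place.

Two edge vectors: P→Q = (-584, -112, -889.9), P→R = (62, -886, -604.3).
Normal n = (P→Q) × (P→R) = (-720769.8, -408085, 524368).
So ∂z/∂x = −n_x/n_z = 1.37455 and ∂z/∂y = −n_y/n_z = 0.77824.
Unit vector along 310° is (sin 310°, cos 310°) = (-0.7660, 0.6428).
Slope in that direction = a·(-0.7660) + b·(0.6428) = −0.55272.
Apparent dip = arctan|0.55272| = 28.9° (true dip is 57.7°, so apparent ≤ true as expected).

28.9°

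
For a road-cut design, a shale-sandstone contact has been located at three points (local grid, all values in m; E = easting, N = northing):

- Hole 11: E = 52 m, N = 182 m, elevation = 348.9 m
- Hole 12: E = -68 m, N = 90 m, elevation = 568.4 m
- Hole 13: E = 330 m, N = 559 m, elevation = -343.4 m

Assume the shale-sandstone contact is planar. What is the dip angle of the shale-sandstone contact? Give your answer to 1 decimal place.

Two edge vectors: Hole 11→Hole 12 = (-120, -92, 219.5), Hole 11→Hole 13 = (278, 377, -692.3).
Normal n = (Hole 11→Hole 12) × (Hole 11→Hole 13) = (-19059.9, -22055, -19664).
So ∂z/∂E = −n_x/n_z = −0.96928 and ∂z/∂N = −n_y/n_z = −1.12159.
Gradient magnitude |∇z| = √(a² + b²) = √(0.93950 + 1.25797) = 1.48239.
True dip = arctan(1.48239) = 56.0°, dipping toward NE (azimuth ≈ 041°).

56.0°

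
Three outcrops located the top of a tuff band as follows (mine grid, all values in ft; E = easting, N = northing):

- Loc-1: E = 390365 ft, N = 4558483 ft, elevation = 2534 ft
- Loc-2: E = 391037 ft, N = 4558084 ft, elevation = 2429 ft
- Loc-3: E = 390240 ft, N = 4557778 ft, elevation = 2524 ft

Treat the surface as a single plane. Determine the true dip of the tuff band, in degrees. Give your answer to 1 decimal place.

7.9°

Two edge vectors: Loc-1→Loc-2 = (672, -399, -105), Loc-1→Loc-3 = (-125, -705, -10).
Normal n = (Loc-1→Loc-2) × (Loc-1→Loc-3) = (-70035, 19845, -523635).
So ∂z/∂E = −n_x/n_z = −0.13375 and ∂z/∂N = −n_y/n_z = 0.03790.
Gradient magnitude |∇z| = √(a² + b²) = √(0.01789 + 0.00144) = 0.13901.
True dip = arctan(0.13901) = 7.9°, dipping toward ESE (azimuth ≈ 106°).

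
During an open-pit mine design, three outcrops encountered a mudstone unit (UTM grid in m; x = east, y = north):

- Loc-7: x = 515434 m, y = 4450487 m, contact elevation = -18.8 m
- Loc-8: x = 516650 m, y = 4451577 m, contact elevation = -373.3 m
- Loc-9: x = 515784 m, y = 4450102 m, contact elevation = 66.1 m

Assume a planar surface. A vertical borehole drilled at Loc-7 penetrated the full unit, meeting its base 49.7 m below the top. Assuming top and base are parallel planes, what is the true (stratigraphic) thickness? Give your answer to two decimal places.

Let the plane be z = a·x + b·y + c.
Loc-8−Loc-7: 1216a + 1090b = −354.5;  Loc-9−Loc-7: 350a − 385b = 84.9.
Solving gives a = −0.05172, b = −0.26753.
|∇z| = √(a²+b²) = 0.27249, so dip δ = arctan(0.27249) = 15.24°.
True thickness = vertical thickness × cos δ = 49.7 × cos 15.24° = 47.95 m.

47.95 m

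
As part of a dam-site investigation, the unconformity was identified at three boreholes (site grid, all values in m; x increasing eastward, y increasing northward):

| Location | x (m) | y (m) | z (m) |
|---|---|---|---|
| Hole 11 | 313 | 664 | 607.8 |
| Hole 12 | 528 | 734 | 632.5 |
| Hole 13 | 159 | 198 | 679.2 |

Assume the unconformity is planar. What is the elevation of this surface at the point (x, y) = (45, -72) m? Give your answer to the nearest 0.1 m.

716.0 m

Two edge vectors: Hole 11→Hole 12 = (215, 70, 24.7), Hole 11→Hole 13 = (-154, -466, 71.4).
Normal n = (Hole 11→Hole 12) × (Hole 11→Hole 13) = (16508.2, -19154.8, -89410).
So ∂z/∂x = −n_x/n_z = 0.18463 and ∂z/∂y = −n_y/n_z = −0.21424.
Intercept c from Hole 11: 607.8 − 57.79 + 142.25 = 692.26.
At (45, -72): z = 8.3 + 15.4 + 692.26 = 716.0 m.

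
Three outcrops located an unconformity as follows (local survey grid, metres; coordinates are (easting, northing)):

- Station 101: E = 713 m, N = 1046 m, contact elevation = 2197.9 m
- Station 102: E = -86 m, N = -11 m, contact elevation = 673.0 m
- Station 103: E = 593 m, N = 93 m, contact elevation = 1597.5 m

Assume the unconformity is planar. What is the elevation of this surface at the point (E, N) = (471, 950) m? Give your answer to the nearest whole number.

1841 m

Let the plane be z = a·E + b·N + c.
Station 102−Station 101: −799a − 1057b = −1524.9;  Station 103−Station 101: −120a − 953b = −600.4.
Solving gives a = 1.28994, b = 0.46758.
Then c = 2197.9 − a·713 − b·1046 = 789.08.
At (471, 950): z = 607.6 + 444.2 + 789.08 = 1840.8 m.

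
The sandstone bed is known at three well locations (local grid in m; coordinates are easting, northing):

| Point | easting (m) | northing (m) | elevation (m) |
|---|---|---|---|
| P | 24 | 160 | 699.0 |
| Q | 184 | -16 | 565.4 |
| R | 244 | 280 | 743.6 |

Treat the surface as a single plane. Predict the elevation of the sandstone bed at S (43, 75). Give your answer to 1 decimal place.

642.7 m

Let the plane be z = a·easting + b·northing + c.
Q−P: 160a − 176b = −133.6;  R−P: 220a + 120b = 44.6.
Solving gives a = −0.14127, b = 0.63066.
Then c = 699 − a·24 − b·160 = 601.48.
At (43, 75): z = −6.1 + 47.3 + 601.48 = 642.7 m.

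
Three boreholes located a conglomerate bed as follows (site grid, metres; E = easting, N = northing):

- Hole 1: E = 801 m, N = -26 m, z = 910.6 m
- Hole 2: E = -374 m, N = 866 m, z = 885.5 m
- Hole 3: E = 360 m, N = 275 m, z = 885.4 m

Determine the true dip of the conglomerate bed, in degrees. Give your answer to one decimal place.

30.9°

Let the plane be z = a·E + b·N + c.
Hole 2−Hole 1: −1175a + 892b = −25.1;  Hole 3−Hole 1: −441a + 301b = −25.2.
Solving gives a = 0.37593, b = 0.46706.
Gradient magnitude |∇z| = √(a² + b²) = √(0.14132 + 0.21815) = 0.59956.
True dip = arctan(0.59956) = 30.9°, dipping toward SW (azimuth ≈ 219°).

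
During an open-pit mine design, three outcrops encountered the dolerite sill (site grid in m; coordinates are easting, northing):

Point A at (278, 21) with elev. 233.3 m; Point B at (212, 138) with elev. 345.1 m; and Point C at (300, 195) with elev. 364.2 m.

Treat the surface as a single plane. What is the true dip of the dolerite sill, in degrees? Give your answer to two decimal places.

Two edge vectors: Point A→Point B = (-66, 117, 111.8), Point A→Point C = (22, 174, 130.9).
Normal n = (Point A→Point B) × (Point A→Point C) = (-4137.9, 11099, -14058).
So ∂z/∂easting = −n_x/n_z = −0.29434 and ∂z/∂northing = −n_y/n_z = 0.78951.
Gradient magnitude |∇z| = √(a² + b²) = √(0.08664 + 0.62333) = 0.84260.
True dip = arctan(0.84260) = 40.12°, dipping toward SSE (azimuth ≈ 160°).

40.12°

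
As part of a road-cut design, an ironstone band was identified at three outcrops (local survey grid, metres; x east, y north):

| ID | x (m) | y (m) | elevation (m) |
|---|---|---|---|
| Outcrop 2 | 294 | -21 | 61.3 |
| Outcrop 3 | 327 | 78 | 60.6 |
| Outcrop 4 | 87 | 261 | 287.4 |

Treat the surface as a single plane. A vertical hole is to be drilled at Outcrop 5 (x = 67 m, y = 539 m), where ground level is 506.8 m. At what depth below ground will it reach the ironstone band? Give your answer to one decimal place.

136.0 m

Two edge vectors: Outcrop 2→Outcrop 3 = (33, 99, -0.7), Outcrop 2→Outcrop 4 = (-207, 282, 226.1).
Normal n = (Outcrop 2→Outcrop 3) × (Outcrop 2→Outcrop 4) = (22581.3, -7316.4, 29799).
So ∂z/∂x = −n_x/n_z = −0.75779 and ∂z/∂y = −n_y/n_z = 0.24553.
Intercept c from Outcrop 2: 61.3 + 222.79 + 5.16 = 289.25.
At (67, 539): z_contact = −50.77 + 132.34 + 289.25 = 370.81 m.
Depth below ground = 506.8 − 370.81 = 136.0 m.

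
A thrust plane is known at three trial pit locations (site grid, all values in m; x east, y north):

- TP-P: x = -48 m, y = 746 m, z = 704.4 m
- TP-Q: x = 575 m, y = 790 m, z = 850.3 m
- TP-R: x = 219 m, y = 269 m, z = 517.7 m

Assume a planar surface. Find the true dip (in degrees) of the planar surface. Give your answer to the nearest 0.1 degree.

Two edge vectors: TP-P→TP-Q = (623, 44, 145.9), TP-P→TP-R = (267, -477, -186.7).
Normal n = (TP-P→TP-Q) × (TP-P→TP-R) = (61379.5, 155269.4, -308919).
So ∂z/∂x = −n_x/n_z = 0.19869 and ∂z/∂y = −n_y/n_z = 0.50262.
Gradient magnitude |∇z| = √(a² + b²) = √(0.03948 + 0.25263) = 0.54047.
True dip = arctan(0.54047) = 28.4°, dipping toward SSW (azimuth ≈ 202°).

28.4°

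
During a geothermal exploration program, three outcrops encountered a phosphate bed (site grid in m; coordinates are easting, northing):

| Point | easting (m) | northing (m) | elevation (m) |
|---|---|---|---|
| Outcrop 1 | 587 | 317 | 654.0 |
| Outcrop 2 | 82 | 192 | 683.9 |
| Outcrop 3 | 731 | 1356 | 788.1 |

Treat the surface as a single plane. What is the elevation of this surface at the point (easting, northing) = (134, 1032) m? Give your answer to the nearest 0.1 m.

Two edge vectors: Outcrop 1→Outcrop 2 = (-505, -125, 29.9), Outcrop 1→Outcrop 3 = (144, 1039, 134.1).
Normal n = (Outcrop 1→Outcrop 2) × (Outcrop 1→Outcrop 3) = (-47828.6, 72026.1, -506695).
So ∂z/∂easting = −n_x/n_z = −0.094393 and ∂z/∂northing = −n_y/n_z = 0.142149.
Intercept c from Outcrop 1: 654 + 55.41 − 45.06 = 664.35.
At (134, 1032): z = −12.6 + 146.7 + 664.35 = 798.4 m.

798.4 m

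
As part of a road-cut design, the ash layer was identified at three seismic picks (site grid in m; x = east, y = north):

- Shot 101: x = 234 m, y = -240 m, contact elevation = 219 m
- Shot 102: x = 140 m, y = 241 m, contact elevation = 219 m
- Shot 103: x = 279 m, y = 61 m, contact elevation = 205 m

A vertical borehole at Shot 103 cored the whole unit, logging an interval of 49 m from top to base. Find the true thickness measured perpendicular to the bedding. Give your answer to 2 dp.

48.54 m

Let the plane be z = a·x + b·y + c.
Shot 102−Shot 101: −94a + 481b = 0;  Shot 103−Shot 101: 45a + 301b = −14.
Solving gives a = −0.13484, b = −0.02635.
|∇z| = √(a²+b²) = 0.13740, so dip δ = arctan(0.13740) = 7.82°.
True thickness = vertical thickness × cos δ = 49 × cos 7.82° = 48.54 m.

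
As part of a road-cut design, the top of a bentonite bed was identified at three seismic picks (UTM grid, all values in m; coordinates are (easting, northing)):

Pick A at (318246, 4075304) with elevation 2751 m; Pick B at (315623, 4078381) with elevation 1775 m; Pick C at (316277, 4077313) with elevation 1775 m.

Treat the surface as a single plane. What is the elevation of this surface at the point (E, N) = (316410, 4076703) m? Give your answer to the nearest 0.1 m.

Two edge vectors: Pick A→Pick B = (-2623, 3077, -976), Pick A→Pick C = (-1969, 2009, -976).
Normal n = (Pick A→Pick B) × (Pick A→Pick C) = (-1042368, -638304, 789006).
So ∂z/∂E = −n_x/n_z = 1.321115429 and ∂z/∂N = −n_y/n_z = 0.808997650.
Intercept c from Pick A: 2751 − 420439.70 − 3296911.36 = −3714600.06.
At (316410, 4076703): z = 418014.1 + 3298043.1 − 3714600.06 = 1457.2 m.

1457.2 m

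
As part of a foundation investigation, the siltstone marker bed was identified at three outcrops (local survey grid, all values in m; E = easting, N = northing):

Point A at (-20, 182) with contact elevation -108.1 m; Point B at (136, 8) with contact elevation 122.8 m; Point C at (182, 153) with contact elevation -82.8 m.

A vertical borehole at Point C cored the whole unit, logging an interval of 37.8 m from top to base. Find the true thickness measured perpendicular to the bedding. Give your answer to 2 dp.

Two edge vectors: Point A→Point B = (156, -174, 230.9), Point A→Point C = (202, -29, 25.3).
Normal n = (Point A→Point B) × (Point A→Point C) = (2293.9, 42695, 30624).
So ∂z/∂E = −n_x/n_z = −0.07491 and ∂z/∂N = −n_y/n_z = −1.39417.
|∇z| = √(a²+b²) = 1.39618, so dip δ = arctan(1.39618) = 54.39°.
True thickness = vertical thickness × cos δ = 37.8 × cos 54.39° = 22.01 m.

22.01 m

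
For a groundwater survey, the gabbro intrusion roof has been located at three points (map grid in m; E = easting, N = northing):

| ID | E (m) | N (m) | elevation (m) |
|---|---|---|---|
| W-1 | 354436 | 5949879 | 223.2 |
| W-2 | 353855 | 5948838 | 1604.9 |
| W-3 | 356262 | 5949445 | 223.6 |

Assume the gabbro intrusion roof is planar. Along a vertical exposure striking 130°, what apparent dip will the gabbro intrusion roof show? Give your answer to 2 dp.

28.37°

Let the plane be z = a·E + b·N + c.
W-2−W-1: −581a − 1041b = 1381.7;  W-3−W-1: 1826a − 434b = 0.4.
Solving gives a = −0.27833, b = −1.17194.
Unit vector along 130° is (sin 130°, cos 130°) = (0.7660, -0.6428).
Slope in that direction = a·(0.7660) + b·(-0.6428) = 0.54010.
Apparent dip = arctan|0.54010| = 28.37° (true dip is 50.3°, so apparent ≤ true as expected).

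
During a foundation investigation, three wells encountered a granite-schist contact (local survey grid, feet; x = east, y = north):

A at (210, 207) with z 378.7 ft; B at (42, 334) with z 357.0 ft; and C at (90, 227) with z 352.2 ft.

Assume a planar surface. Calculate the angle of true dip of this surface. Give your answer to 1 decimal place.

Let the plane be z = a·x + b·y + c.
B−A: −168a + 127b = −21.7;  C−A: −120a + 20b = −26.5.
Solving gives a = 0.24676, b = 0.15556.
Gradient magnitude |∇z| = √(a² + b²) = √(0.06089 + 0.02420) = 0.29170.
True dip = arctan(0.29170) = 16.3°, dipping toward WSW (azimuth ≈ 238°).

16.3°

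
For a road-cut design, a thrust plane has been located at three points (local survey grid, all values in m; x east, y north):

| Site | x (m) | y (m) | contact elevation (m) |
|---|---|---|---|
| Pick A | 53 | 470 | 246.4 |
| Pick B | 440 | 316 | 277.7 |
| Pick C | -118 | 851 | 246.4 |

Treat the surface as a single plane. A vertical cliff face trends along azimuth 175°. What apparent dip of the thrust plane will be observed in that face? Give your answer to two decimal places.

2.03°

Two edge vectors: Pick A→Pick B = (387, -154, 31.3), Pick A→Pick C = (-171, 381, 0).
Normal n = (Pick A→Pick B) × (Pick A→Pick C) = (-11925.3, -5352.3, 121113).
So ∂z/∂x = −n_x/n_z = 0.09846 and ∂z/∂y = −n_y/n_z = 0.04419.
Unit vector along 175° is (sin 175°, cos 175°) = (0.0872, -0.9962).
Slope in that direction = a·(0.0872) + b·(-0.9962) = −0.03544.
Apparent dip = arctan|0.03544| = 2.03° (true dip is 6.2°, so apparent ≤ true as expected).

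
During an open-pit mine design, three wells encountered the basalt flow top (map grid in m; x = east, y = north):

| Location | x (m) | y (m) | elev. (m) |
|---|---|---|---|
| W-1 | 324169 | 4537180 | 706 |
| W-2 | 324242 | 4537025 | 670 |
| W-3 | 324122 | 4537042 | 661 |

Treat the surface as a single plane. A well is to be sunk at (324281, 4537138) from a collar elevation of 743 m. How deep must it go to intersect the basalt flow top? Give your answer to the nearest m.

Let the plane be z = a·x + b·y + c.
W-2−W-1: 73a − 155b = −36;  W-3−W-1: −47a − 138b = −45.
Solving gives a = 0.11561726, b = 0.28671006.
Then c = 706 − a·324169 − b·4537180 = −1337628.70.
At (324281, 4537138): z_contact = 37492.5 + 1300843.1 − 1337628.70 = 706.9 m.
Depth below ground = 743 − 706.9 = 36 m.

36 m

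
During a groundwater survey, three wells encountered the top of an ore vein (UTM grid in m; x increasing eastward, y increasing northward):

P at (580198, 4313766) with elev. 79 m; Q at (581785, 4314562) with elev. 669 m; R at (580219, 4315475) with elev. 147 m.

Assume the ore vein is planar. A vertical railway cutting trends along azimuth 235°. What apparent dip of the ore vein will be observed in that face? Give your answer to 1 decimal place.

Two edge vectors: P→Q = (1587, 796, 590), P→R = (21, 1709, 68).
Normal n = (P→Q) × (P→R) = (-954182, -95526, 2695467).
So ∂z/∂x = −n_x/n_z = 0.35400 and ∂z/∂y = −n_y/n_z = 0.03544.
Unit vector along 235° is (sin 235°, cos 235°) = (-0.8192, -0.5736).
Slope in that direction = a·(-0.8192) + b·(-0.5736) = −0.31030.
Apparent dip = arctan|0.31030| = 17.2° (true dip is 19.6°, so apparent ≤ true as expected).

17.2°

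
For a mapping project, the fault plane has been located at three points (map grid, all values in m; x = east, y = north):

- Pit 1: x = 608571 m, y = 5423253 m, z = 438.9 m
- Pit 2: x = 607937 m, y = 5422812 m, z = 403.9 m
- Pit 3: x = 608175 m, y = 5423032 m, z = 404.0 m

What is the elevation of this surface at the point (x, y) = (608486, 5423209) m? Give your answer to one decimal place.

430.6 m

Two edge vectors: Pit 1→Pit 2 = (-634, -441, -35), Pit 1→Pit 3 = (-396, -221, -34.9).
Normal n = (Pit 1→Pit 2) × (Pit 1→Pit 3) = (7655.9, -8266.6, -34522).
So ∂z/∂x = −n_x/n_z = 0.221768727 and ∂z/∂y = −n_y/n_z = −0.239458896.
Intercept c from Pit 1: 438.9 − 134962.02 + 1298646.17 = 1164123.06.
At (608486, 5423209): z = 134943.2 − 1298635.6 + 1164123.06 = 430.6 m.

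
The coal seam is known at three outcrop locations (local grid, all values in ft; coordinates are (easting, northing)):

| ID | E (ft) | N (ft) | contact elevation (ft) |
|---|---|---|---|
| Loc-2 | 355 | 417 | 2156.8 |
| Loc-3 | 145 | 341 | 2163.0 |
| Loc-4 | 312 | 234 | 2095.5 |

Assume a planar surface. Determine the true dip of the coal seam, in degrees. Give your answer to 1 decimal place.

Two edge vectors: Loc-2→Loc-3 = (-210, -76, 6.2), Loc-2→Loc-4 = (-43, -183, -61.3).
Normal n = (Loc-2→Loc-3) × (Loc-2→Loc-4) = (5793.4, -13139.6, 35162).
So ∂z/∂E = −n_x/n_z = −0.16476 and ∂z/∂N = −n_y/n_z = 0.37369.
Gradient magnitude |∇z| = √(a² + b²) = √(0.02715 + 0.13964) = 0.40840.
True dip = arctan(0.40840) = 22.2°, dipping toward SSE (azimuth ≈ 156°).

22.2°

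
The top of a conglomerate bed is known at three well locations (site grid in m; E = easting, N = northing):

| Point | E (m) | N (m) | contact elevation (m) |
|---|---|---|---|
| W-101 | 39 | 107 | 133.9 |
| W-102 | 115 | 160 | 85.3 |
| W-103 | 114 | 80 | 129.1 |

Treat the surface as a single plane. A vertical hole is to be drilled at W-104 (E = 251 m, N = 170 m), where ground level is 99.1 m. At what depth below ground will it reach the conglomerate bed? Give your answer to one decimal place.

Two edge vectors: W-101→W-102 = (76, 53, -48.6), W-101→W-103 = (75, -27, -4.8).
Normal n = (W-101→W-102) × (W-101→W-103) = (-1566.6, -3280.2, -6027).
So ∂z/∂E = −n_x/n_z = −0.25993 and ∂z/∂N = −n_y/n_z = −0.54425.
Intercept c from W-101: 133.9 + 10.14 + 58.23 = 202.27.
At (251, 170): z_contact = −65.24 − 92.52 + 202.27 = 44.51 m.
Depth below ground = 99.1 − 44.51 = 54.6 m.

54.6 m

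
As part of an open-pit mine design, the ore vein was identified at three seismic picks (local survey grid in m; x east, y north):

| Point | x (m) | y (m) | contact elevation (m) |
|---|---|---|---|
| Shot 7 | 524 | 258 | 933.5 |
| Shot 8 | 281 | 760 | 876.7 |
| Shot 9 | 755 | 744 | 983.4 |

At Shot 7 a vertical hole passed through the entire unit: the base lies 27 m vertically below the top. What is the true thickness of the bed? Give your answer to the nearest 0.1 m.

Two edge vectors: Shot 7→Shot 8 = (-243, 502, -56.8), Shot 7→Shot 9 = (231, 486, 49.9).
Normal n = (Shot 7→Shot 8) × (Shot 7→Shot 9) = (52654.6, -995.1, -234060).
So ∂z/∂x = −n_x/n_z = 0.22496 and ∂z/∂y = −n_y/n_z = −0.00425.
|∇z| = √(a²+b²) = 0.22500, so dip δ = arctan(0.22500) = 12.68°.
True thickness = vertical thickness × cos δ = 27 × cos 12.68° = 26.3 m.

26.3 m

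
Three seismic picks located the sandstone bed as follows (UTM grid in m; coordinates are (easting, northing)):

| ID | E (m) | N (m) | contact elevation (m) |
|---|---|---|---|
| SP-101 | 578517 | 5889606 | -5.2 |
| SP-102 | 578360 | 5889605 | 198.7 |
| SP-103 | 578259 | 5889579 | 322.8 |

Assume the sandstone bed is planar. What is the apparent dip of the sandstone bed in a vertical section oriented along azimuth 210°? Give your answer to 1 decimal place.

22.2°

Two edge vectors: SP-101→SP-102 = (-157, -1, 203.9), SP-101→SP-103 = (-258, -27, 328).
Normal n = (SP-101→SP-102) × (SP-101→SP-103) = (5177.3, -1110.2, 3981).
So ∂z/∂E = −n_x/n_z = −1.30050 and ∂z/∂N = −n_y/n_z = 0.27887.
Unit vector along 210° is (sin 210°, cos 210°) = (-0.5000, -0.8660).
Slope in that direction = a·(-0.5000) + b·(-0.8660) = 0.40874.
Apparent dip = arctan|0.40874| = 22.2° (true dip is 53.1°, so apparent ≤ true as expected).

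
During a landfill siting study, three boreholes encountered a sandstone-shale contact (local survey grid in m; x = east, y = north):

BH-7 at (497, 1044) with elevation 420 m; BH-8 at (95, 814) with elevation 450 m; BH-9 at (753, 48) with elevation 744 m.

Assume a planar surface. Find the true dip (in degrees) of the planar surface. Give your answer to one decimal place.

Two edge vectors: BH-7→BH-8 = (-402, -230, 30), BH-7→BH-9 = (256, -996, 324).
Normal n = (BH-7→BH-8) × (BH-7→BH-9) = (-44640, 137928, 459272).
So ∂z/∂x = −n_x/n_z = 0.09720 and ∂z/∂y = −n_y/n_z = −0.30032.
Gradient magnitude |∇z| = √(a² + b²) = √(0.00945 + 0.09019) = 0.31566.
True dip = arctan(0.31566) = 17.5°, dipping toward NNW (azimuth ≈ 342°).

17.5°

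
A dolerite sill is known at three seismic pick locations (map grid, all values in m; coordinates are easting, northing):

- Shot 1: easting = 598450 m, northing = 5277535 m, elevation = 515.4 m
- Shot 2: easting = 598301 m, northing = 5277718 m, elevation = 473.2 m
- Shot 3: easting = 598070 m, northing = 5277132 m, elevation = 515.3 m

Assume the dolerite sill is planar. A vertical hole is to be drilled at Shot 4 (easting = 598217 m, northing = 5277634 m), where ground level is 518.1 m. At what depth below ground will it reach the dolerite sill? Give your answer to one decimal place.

45.6 m

Two edge vectors: Shot 1→Shot 2 = (-149, 183, -42.2), Shot 1→Shot 3 = (-380, -403, -0.1).
Normal n = (Shot 1→Shot 2) × (Shot 1→Shot 3) = (-17024.9, 16021.1, 129587).
So ∂z/∂easting = −n_x/n_z = 0.131378147 and ∂z/∂northing = −n_y/n_z = −0.123632000.
Intercept c from Shot 1: 515.4 − 78623.25 + 652472.21 = 574364.36.
At (598217, 5277634): z_contact = 78592.64 − 652484.45 + 574364.36 = 472.55 m.
Depth below ground = 518.1 − 472.55 = 45.6 m.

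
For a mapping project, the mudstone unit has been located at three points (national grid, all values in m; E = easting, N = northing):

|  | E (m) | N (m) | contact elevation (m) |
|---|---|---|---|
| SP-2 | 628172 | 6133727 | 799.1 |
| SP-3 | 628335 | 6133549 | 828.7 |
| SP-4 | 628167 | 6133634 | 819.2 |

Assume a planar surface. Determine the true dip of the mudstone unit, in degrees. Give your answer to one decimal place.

Two edge vectors: SP-2→SP-3 = (163, -178, 29.6), SP-2→SP-4 = (-5, -93, 20.1).
Normal n = (SP-2→SP-3) × (SP-2→SP-4) = (-825, -3424.3, -16049).
So ∂z/∂E = −n_x/n_z = −0.05141 and ∂z/∂N = −n_y/n_z = −0.21337.
Gradient magnitude |∇z| = √(a² + b²) = √(0.00264 + 0.04552) = 0.21947.
True dip = arctan(0.21947) = 12.4°, dipping toward NNE (azimuth ≈ 014°).

12.4°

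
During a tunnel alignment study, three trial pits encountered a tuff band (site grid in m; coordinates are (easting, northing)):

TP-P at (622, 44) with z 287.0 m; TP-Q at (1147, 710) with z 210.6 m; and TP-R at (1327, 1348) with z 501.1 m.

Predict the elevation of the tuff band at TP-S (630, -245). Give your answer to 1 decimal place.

Two edge vectors: TP-P→TP-Q = (525, 666, -76.4), TP-P→TP-R = (705, 1304, 214.1).
Normal n = (TP-P→TP-Q) × (TP-P→TP-R) = (242216.2, -166264.5, 215070).
So ∂z/∂E = −n_x/n_z = −1.126220 and ∂z/∂N = −n_y/n_z = 0.773072.
Intercept c from TP-P: 287 + 700.51 − 34.02 = 953.49.
At (630, -245): z = −709.5 − 189.4 + 953.49 = 54.6 m.

54.6 m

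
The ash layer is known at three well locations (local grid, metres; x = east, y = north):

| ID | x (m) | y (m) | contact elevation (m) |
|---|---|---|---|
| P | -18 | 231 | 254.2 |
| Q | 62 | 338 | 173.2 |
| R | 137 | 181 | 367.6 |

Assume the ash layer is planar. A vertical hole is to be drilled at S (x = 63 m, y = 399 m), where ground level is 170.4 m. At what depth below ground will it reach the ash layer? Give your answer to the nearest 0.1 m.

60.9 m

Two edge vectors: P→Q = (80, 107, -81), P→R = (155, -50, 113.4).
Normal n = (P→Q) × (P→R) = (8083.8, -21627, -20585).
So ∂z/∂x = −n_x/n_z = 0.39270 and ∂z/∂y = −n_y/n_z = −1.05062.
Intercept c from P: 254.2 + 7.07 + 242.69 = 503.96.
At (63, 399): z_contact = 24.74 − 419.20 + 503.96 = 109.50 m.
Depth below ground = 170.4 − 109.50 = 60.9 m.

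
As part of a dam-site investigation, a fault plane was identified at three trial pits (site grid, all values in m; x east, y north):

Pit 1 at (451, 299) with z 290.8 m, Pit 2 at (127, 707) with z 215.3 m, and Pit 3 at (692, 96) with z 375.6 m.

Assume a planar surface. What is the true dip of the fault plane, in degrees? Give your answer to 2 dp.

33.31°

Two edge vectors: Pit 1→Pit 2 = (-324, 408, -75.5), Pit 1→Pit 3 = (241, -203, 84.8).
Normal n = (Pit 1→Pit 2) × (Pit 1→Pit 3) = (19271.9, 9279.7, -32556).
So ∂z/∂x = −n_x/n_z = 0.59196 and ∂z/∂y = −n_y/n_z = 0.28504.
Gradient magnitude |∇z| = √(a² + b²) = √(0.35042 + 0.08125) = 0.65701.
True dip = arctan(0.65701) = 33.31°, dipping toward WSW (azimuth ≈ 244°).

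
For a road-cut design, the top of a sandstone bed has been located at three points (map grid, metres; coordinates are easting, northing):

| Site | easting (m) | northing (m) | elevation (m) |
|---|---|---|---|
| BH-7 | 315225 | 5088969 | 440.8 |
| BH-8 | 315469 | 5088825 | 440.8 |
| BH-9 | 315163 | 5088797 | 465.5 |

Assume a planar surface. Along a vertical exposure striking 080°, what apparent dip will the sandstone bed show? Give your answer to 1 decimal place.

Two edge vectors: BH-7→BH-8 = (244, -144, 0), BH-7→BH-9 = (-62, -172, 24.7).
Normal n = (BH-7→BH-8) × (BH-7→BH-9) = (-3556.8, -6026.8, -50896).
So ∂z/∂easting = −n_x/n_z = −0.06988 and ∂z/∂northing = −n_y/n_z = −0.11841.
Unit vector along 080° is (sin 80°, cos 80°) = (0.9848, 0.1736).
Slope in that direction = a·(0.9848) + b·(0.1736) = −0.08938.
Apparent dip = arctan|0.08938| = 5.1° (true dip is 7.8°, so apparent ≤ true as expected).

5.1°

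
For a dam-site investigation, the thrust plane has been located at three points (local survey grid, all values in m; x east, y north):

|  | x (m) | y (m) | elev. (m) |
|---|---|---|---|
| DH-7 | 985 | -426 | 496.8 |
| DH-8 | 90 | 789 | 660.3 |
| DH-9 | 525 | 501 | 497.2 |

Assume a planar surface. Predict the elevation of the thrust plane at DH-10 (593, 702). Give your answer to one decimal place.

Let the plane be z = a·x + b·y + c.
DH-8−DH-7: −895a + 1215b = 163.5;  DH-9−DH-7: −460a + 927b = 0.4.
Solving gives a = −0.55797, b = −0.27645.
Then c = 496.8 − a·985 − b·-426 = 928.63.
At (593, 702): z = −330.9 − 194.1 + 928.63 = 403.7 m.

403.7 m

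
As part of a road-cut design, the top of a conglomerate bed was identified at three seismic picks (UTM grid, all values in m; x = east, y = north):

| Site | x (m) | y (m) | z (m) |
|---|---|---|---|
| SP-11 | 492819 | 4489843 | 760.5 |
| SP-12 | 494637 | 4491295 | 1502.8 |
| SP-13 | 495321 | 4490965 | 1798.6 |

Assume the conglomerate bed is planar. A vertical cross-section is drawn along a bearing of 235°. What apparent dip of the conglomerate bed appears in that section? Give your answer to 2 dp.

18.57°

Two edge vectors: SP-11→SP-12 = (1818, 1452, 742.3), SP-11→SP-13 = (2502, 1122, 1038.1).
Normal n = (SP-11→SP-12) × (SP-11→SP-13) = (674460.6, -30031.2, -1593108).
So ∂z/∂x = −n_x/n_z = 0.42336 and ∂z/∂y = −n_y/n_z = −0.01885.
Unit vector along 235° is (sin 235°, cos 235°) = (-0.8192, -0.5736).
Slope in that direction = a·(-0.8192) + b·(-0.5736) = −0.33599.
Apparent dip = arctan|0.33599| = 18.57° (true dip is 23.0°, so apparent ≤ true as expected).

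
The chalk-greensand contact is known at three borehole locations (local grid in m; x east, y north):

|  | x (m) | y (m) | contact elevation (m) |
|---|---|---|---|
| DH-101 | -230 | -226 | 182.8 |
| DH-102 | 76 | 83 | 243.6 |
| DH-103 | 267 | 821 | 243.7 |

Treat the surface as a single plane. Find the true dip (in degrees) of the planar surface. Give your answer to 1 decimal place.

Two edge vectors: DH-101→DH-102 = (306, 309, 60.8), DH-101→DH-103 = (497, 1047, 60.9).
Normal n = (DH-101→DH-102) × (DH-101→DH-103) = (-44839.5, 11582.2, 166809).
So ∂z/∂x = −n_x/n_z = 0.26881 and ∂z/∂y = −n_y/n_z = −0.06943.
Gradient magnitude |∇z| = √(a² + b²) = √(0.07226 + 0.00482) = 0.27763.
True dip = arctan(0.27763) = 15.5°, dipping toward WNW (azimuth ≈ 284°).

15.5°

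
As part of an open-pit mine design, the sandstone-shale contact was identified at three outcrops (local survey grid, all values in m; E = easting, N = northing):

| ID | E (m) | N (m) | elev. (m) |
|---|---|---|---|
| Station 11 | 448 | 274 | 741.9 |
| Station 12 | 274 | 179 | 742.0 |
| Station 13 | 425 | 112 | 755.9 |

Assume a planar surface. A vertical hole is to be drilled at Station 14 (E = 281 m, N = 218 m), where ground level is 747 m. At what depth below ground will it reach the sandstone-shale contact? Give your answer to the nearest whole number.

Let the plane be z = a·E + b·N + c.
Station 12−Station 11: −174a − 95b = 0.1;  Station 13−Station 11: −23a − 162b = 14.
Solving gives a = 0.05052, b = −0.09359.
Then c = 741.9 − a·448 − b·274 = 744.91.
At (281, 218): z_contact = 14.2 − 20.4 + 744.91 = 738.7 m.
Depth below ground = 747 − 738.7 = 8 m.

8 m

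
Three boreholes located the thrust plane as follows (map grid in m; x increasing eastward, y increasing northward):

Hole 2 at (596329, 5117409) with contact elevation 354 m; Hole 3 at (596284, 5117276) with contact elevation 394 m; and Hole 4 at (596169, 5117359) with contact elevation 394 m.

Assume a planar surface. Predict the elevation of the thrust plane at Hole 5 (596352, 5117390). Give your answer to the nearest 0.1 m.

Two edge vectors: Hole 2→Hole 3 = (-45, -133, 40), Hole 2→Hole 4 = (-160, -50, 40).
Normal n = (Hole 2→Hole 3) × (Hole 2→Hole 4) = (-3320, -4600, -19030).
So ∂z/∂x = −n_x/n_z = −0.174461377 and ∂z/∂y = −n_y/n_z = −0.241723594.
Intercept c from Hole 2: 354 + 104036.38 + 1236998.50 = 1341388.88.
At (596352, 5117390): z = −104040.4 − 1236993.9 + 1341388.88 = 354.6 m.

354.6 m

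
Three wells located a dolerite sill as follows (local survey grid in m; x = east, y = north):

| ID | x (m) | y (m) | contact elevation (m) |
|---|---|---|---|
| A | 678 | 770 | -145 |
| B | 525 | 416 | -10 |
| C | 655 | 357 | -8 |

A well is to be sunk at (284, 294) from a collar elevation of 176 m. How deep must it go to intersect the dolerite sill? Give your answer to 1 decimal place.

114.7 m

Two edge vectors: A→B = (-153, -354, 135), A→C = (-23, -413, 137).
Normal n = (A→B) × (A→C) = (7257, 17856, 55047).
So ∂z/∂x = −n_x/n_z = −0.13183 and ∂z/∂y = −n_y/n_z = −0.32438.
Intercept c from A: -145 + 89.38 + 249.77 = 194.15.
At (284, 294): z_contact = −37.44 − 95.37 + 194.15 = 61.35 m.
Depth below ground = 176 − 61.35 = 114.7 m.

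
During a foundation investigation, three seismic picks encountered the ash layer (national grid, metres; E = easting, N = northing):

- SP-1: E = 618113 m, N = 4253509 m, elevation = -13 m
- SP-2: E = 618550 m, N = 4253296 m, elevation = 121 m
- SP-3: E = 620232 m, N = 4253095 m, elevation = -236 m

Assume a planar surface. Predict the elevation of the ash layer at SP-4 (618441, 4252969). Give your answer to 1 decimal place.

623.7 m

Two edge vectors: SP-1→SP-2 = (437, -213, 134), SP-1→SP-3 = (2119, -414, -223).
Normal n = (SP-1→SP-2) × (SP-1→SP-3) = (102975, 381397, 270429).
So ∂z/∂E = −n_x/n_z = −0.380783866 and ∂z/∂N = −n_y/n_z = −1.410340607.
Intercept c from SP-1: -13 + 235367.46 + 5998896.46 = 6234250.92.
At (618441, 4252969): z = −235492.4 − 5998134.9 + 6234250.92 = 623.7 m.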